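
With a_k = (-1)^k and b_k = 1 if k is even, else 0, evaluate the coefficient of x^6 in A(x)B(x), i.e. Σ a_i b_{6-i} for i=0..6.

Write out a_i and b_{6-i} for i = 0,…,6 and sum the products.
Σ = 1·1 − 1·0 + 1·1 − 1·0 + 1·1 − 1·0 + 1·1 = 4.

4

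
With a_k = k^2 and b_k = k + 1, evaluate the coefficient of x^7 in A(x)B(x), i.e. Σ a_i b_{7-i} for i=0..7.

Write out a_i and b_{7-i} for i = 0,…,7 and sum the products.
Σ = 0·8 + 1·7 + 4·6 + 9·5 + 16·4 + 25·3 + 36·2 + 49·1 = 336.

336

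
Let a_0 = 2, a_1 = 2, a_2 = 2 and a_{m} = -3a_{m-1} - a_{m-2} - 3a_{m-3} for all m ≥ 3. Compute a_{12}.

The ordinary generating function has denominator 1 + 3t + t^2 + 3t^3.
Iterating the recurrence: a_0,…,a_{12} = 2, 2, 2, -14, 34, -94, 290, -878, 2626, -7870, 23618, -70862, 212578.

212578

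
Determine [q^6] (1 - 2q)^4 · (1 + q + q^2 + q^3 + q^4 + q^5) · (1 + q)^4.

-33

(1 - 2q)^4 has coefficients 1,-8,24,-32,16 for degrees 0…4.
(1 + q + q^2 + q^3 + q^4 + q^5) has coefficients 1,1,1,1,1,1,0 for degrees 0…6.
Finally multiplying by (1 + q)^4, the product of all factors after the first has coefficients 1,5,11,15,16,16,15 for degrees 0…6.
[q^6] = 1·15 − 8·16 + 24·16 − 32·15 + 16·11 = -33.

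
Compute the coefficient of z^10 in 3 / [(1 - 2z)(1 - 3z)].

525297

Partial fractions give a closed form: a_n = (-6)·2^n + (9)·3^n.
At n = 10: a_10 = 525297.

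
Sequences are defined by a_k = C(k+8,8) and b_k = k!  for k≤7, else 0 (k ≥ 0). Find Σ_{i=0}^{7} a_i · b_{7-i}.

35862

The convolution is the t^7 coefficient of A(t)B(t).
Σ = 1·5040 + 9·720 + 45·120 + 165·24 + 495·6 + 1287·2 + 3003·1 + 6435·1 = 35862.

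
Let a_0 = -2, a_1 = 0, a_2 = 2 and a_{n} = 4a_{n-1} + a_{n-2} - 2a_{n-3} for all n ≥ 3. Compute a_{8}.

The ordinary generating function has denominator 1 - 4y - y^2 + 2y^3.
Iterating the recurrence: a_0,…,a_{8} = -2, 0, 2, 12, 50, 208, 858, 3540, 14602.

14602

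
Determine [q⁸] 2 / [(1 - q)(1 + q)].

2

Partial fractions give a closed form: a_n = (1)·1^n + (1)·(-1)^n.
At n = 8: a_8 = 2.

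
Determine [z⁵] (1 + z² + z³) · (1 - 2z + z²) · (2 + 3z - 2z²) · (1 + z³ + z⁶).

-3

(1 + z² + z³) has coefficients 1,0,1,1 for degrees 0…3.
(1 - 2z + z²) has coefficients 1,-2,1,0,0,0 for degrees 0…5.
Multiplying by (2 + 3z - 2z²) gives running coefficients 2,-1,-6,7,-2,0 for degrees 0…5.
Finally multiplying by (1 + z³ + z⁶), the product of all factors after the first has coefficients 2,-1,-6,9,-3,-6 for degrees 0…5.
[z⁵] = 1·(-6) + 1·9 + 1·(-6) = -3.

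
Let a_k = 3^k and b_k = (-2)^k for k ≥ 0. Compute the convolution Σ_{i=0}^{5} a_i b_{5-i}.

133

This is [x^5] in the product of the two ordinary generating functions.
Σ = 1·(-32) + 3·16 + 9·(-8) + 27·4 + 81·(-2) + 243·1 = 133.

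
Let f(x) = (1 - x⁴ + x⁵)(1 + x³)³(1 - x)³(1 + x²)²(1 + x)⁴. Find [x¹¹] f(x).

(1 - x⁴ + x⁵) has coefficients 1,0,0,0,-1,1 for degrees 0…5.
(1 + x³)³ has coefficients 1,0,0,3,0,0,3,0,0,1,0,0 for degrees 0…11.
Multiplying by (1 - x)³ gives running coefficients 1,-3,3,2,-9,9,0,-9,9,-2,-3,3 for degrees 0…11.
Multiplying by (1 + x²)² gives running coefficients 1,-3,5,-4,-2,10,-15,11,0,-11,15,-10 for degrees 0…11.
Finally multiplying by (1 + x)⁴, the product of all factors after the first has coefficients 1,1,-1,2,1,-5,2,-1,-8,5,0,-5 for degrees 0…11.
[x¹¹] = 1·(-5) − 1·(-1) + 1·2 = -2.

-2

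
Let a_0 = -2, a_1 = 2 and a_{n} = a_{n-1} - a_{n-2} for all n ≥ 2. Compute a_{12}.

-2

The ordinary generating function has denominator 1 - z + z^2.
Iterating the recurrence: a_0,…,a_{12} = -2, 2, 4, 2, -2, -4, -2, 2, 4, 2, -2, -4, -2.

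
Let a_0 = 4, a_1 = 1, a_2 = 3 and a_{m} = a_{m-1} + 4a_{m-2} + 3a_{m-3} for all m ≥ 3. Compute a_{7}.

890

The ordinary generating function has denominator 1 - z - 4z^2 - 3z^3.
Iterating the recurrence: a_0,…,a_{7} = 4, 1, 3, 19, 34, 119, 312, 890.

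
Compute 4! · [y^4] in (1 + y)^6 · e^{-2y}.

The EGF product rule gives c_4 = Σ_{k_1+k_2=4} C(4; k_1,k_2) · ∏ g_i(k_i), where (1+y)^6 gives the falling factorial (6)_k; e^{-2y} gives (-2)^k.
g_1(k) for k = 0…4: 1, 6, 30, 120, 360.
g_2(k) for k = 0…4: 1, -2, 4, -8, 16.
c_4 = Σ_k C(4,k)·g_1(k)·g_2(4−k) = 1·1·16 + 4·6·(-8) + 6·30·4 + 4·120·(-2) + 1·360·1 = 16 − 192 + 720 − 960 + 360 = -56.

-56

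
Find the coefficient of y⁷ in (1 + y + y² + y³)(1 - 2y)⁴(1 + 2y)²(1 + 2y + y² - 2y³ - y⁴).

-77

(1 + y + y² + y³) has coefficients 1,1,1,1 for degrees 0…3.
(1 - 2y)⁴ has coefficients 1,-8,24,-32,16,0,0,0 for degrees 0…7.
Multiplying by (1 + 2y)² gives running coefficients 1,-4,-4,32,-16,-64,64,0 for degrees 0…7.
Finally multiplying by (1 + 2y + y² - 2y³ - y⁴), the product of all factors after the first has coefficients 1,-2,-11,18,51,-52,-140,64 for degrees 0…7.
[y⁷] = 1·64 + 1·(-140) + 1·(-52) + 1·51 = -77.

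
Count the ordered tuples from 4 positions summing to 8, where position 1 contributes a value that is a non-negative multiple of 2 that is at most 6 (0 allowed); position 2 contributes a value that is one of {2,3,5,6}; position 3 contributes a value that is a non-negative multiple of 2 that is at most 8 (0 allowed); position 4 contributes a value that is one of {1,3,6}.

The generating function for the choices is (1 + y^2 + y^4 + y^6)·(y^2 + y^3 + y^5 + y^6)·(1 + y^2 + y^4 + y^6 + y^8)·(y + y^3 + y^6); the count is [y^8].
(1 + y^2 + y^4 + y^6) has coefficients 1,0,1,0,1,0,1 for degrees 0…6.
(y^2 + y^3 + y^5 + y^6) has coefficients 0,0,1,1,0,1,1,0,0 for degrees 0…8.
Multiplying by (1 + y^2 + y^4 + y^6 + y^8) gives running coefficients 0,0,1,1,1,2,2,2,2 for degrees 0…8.
Finally multiplying by (y + y^3 + y^6), the product of all factors after the first has coefficients 0,0,0,1,1,2,3,3,5 for degrees 0…8.
[y^8] = 1·5 + 1·3 + 1·1 + 1·0 = 9.

9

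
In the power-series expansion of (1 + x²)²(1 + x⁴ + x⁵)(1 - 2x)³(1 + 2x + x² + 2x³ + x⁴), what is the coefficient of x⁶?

-34

(1 + x²)² has coefficients 1,0,2,0,1 for degrees 0…4.
(1 + x⁴ + x⁵) has coefficients 1,0,0,0,1,1,0 for degrees 0…6.
Multiplying by (1 - 2x)³ gives running coefficients 1,-6,12,-8,1,-5,6 for degrees 0…6.
Finally multiplying by (1 + 2x + x² + 2x³ + x⁴), the product of all factors after the first has coefficients 1,-4,1,12,-14,7,-7 for degrees 0…6.
[x⁶] = 1·(-7) + 2·(-14) + 1·1 = -34.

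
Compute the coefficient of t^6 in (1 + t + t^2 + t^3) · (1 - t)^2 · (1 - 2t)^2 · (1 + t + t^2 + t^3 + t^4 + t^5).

(1 + t + t^2 + t^3) has coefficients 1,1,1,1 for degrees 0…3.
(1 - t)^2 has coefficients 1,-2,1,0,0,0,0 for degrees 0…6.
Multiplying by (1 - 2t)^2 gives running coefficients 1,-6,13,-12,4,0,0 for degrees 0…6.
Finally multiplying by (1 + t + t^2 + t^3 + t^4 + t^5), the product of all factors after the first has coefficients 1,-5,8,-4,0,0,-1 for degrees 0…6.
[t^6] = 1·(-1) + 1·0 + 1·0 + 1·(-4) = -5.

-5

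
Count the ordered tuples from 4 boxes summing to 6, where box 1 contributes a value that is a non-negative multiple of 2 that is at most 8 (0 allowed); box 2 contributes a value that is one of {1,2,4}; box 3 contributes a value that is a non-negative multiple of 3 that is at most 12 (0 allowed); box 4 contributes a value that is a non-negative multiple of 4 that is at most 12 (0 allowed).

4

The generating function for the choices is (1 + t^2 + t^4 + t^6 + t^8)·(t + t^2 + t^4)·(1 + t^3 + t^6 + t^9 + t^12)·(1 + t^4 + t^8 + t^12); the count is [t^6].
(1 + t^2 + t^4 + t^6 + t^8) has coefficients 1,0,1,0,1,0,1 for degrees 0…6.
(t + t^2 + t^4) has coefficients 0,1,1,0,1,0,0 for degrees 0…6.
Multiplying by (1 + t^3 + t^6 + t^9 + t^12) gives running coefficients 0,1,1,0,2,1,0 for degrees 0…6.
Finally multiplying by (1 + t^4 + t^8 + t^12), the product of all factors after the first has coefficients 0,1,1,0,2,2,1 for degrees 0…6.
[t^6] = 1·1 + 1·2 + 1·1 + 1·0 = 4.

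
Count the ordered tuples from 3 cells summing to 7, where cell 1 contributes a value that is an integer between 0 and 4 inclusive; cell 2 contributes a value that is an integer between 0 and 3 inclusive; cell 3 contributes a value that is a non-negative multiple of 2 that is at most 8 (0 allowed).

The generating function for the choices is (1 + x + x² + x³ + x⁴)·(1 + x + x² + x³)·(1 + x² + x⁴ + x⁶ + x⁸); the count is [x⁷].
(1 + x + x² + x³ + x⁴) has coefficients 1,1,1,1,1 for degrees 0…4.
(1 + x + x² + x³) has coefficients 1,1,1,1,0,0,0,0 for degrees 0…7.
Finally multiplying by (1 + x² + x⁴ + x⁶ + x⁸), the product of all factors after the first has coefficients 1,1,2,2,2,2,2,2 for degrees 0…7.
[x⁷] = 1·2 + 1·2 + 1·2 + 1·2 + 1·2 = 10.

10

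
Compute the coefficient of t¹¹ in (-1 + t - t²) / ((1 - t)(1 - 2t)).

-3071

The denominator gives the recurrence a_n = 3a_(n−1) − 2a_(n−2) for n ≥ 3; the numerator fixes a_0 = -1, a_1 = -2, a_2 = -5.
Iterating: -1, -2, -5, -11, -23, -47, -95, -191, -383, -767, -1535, -3071, so a_11 = -3071.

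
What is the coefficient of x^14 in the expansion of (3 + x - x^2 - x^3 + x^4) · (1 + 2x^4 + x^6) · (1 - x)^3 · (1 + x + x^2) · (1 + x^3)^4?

(3 + x - x^2 - x^3 + x^4) has coefficients 3,1,-1,-1,1 for degrees 0…4.
(1 + 2x^4 + x^6) has coefficients 1,0,0,0,2,0,1,0,0,0,0,0,0,0,0 for degrees 0…14.
Multiplying by (1 - x)^3 gives running coefficients 1,-3,3,-1,2,-6,7,-5,3,-1,0,0,0,0,0 for degrees 0…14.
Multiplying by (1 + x + x^2) gives running coefficients 1,-2,1,-1,4,-5,3,-4,5,-3,2,-1,0,0,0 for degrees 0…14.
Finally multiplying by (1 + x^3)^4, the product of all factors after the first has coefficients 1,-2,1,3,-4,-1,5,0,-9,7,2,-7,3,-2,7 for degrees 0…14.
[x^14] = 3·7 + 1·(-2) − 1·3 − 1·(-7) + 1·2 = 25.

25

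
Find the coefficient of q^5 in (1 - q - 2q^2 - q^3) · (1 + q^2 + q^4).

-2

(1 - q - 2q^2 - q^3) has coefficients 1,-1,-2,-1 for degrees 0…3.
(1 + q^2 + q^4) has coefficients 1,0,1,0,1,0 for degrees 0…5.
[q^5] = 1·0 − 1·1 − 2·0 − 1·1 = -2.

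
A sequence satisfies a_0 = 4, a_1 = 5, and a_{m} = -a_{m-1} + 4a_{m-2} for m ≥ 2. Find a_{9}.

-1231

The ordinary generating function has denominator 1 + q - 4q^2.
Iterating the recurrence: a_0,…,a_{9} = 4, 5, 11, 9, 35, 1, 139, -135, 691, -1231.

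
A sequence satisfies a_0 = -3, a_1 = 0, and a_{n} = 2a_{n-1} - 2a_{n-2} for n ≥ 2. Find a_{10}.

The ordinary generating function has denominator 1 - 2z + 2z^2.
Iterating the recurrence: a_0,…,a_{10} = -3, 0, 6, 12, 12, 0, -24, -48, -48, 0, 96.

96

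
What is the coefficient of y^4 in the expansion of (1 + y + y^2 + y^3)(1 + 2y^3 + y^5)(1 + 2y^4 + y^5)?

4

(1 + y + y^2 + y^3) has coefficients 1,1,1,1 for degrees 0…3.
(1 + 2y^3 + y^5) has coefficients 1,0,0,2,0 for degrees 0…4.
Finally multiplying by (1 + 2y^4 + y^5), the product of all factors after the first has coefficients 1,0,0,2,2 for degrees 0…4.
[y^4] = 1·2 + 1·2 + 1·0 + 1·0 = 4.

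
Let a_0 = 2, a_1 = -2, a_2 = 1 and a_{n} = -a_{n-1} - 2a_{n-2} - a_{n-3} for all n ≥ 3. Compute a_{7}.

The ordinary generating function has denominator 1 + t + 2t^2 + t^3.
Iterating the recurrence: a_0,…,a_{7} = 2, -2, 1, 1, -1, -2, 3, 2.

2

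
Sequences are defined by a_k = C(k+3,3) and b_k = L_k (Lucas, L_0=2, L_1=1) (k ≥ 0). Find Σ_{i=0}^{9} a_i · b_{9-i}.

Write out a_i and b_{9-i} for i = 0,…,9 and sum the products.
Σ = 1·76 + 4·47 + 10·29 + 20·18 + 35·11 + 56·7 + 84·4 + 120·3 + 165·1 + 220·2 = 2992.

2992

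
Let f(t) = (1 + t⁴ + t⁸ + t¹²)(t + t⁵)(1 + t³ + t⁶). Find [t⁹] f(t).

(1 + t⁴ + t⁸ + t¹²) has coefficients 1,0,0,0,1,0,0,0,1,0 for degrees 0…9.
(t + t⁵) has coefficients 0,1,0,0,0,1,0,0,0,0 for degrees 0…9.
Finally multiplying by (1 + t³ + t⁶), the product of all factors after the first has coefficients 0,1,0,0,1,1,0,1,1,0 for degrees 0…9.
[t⁹] = 1·0 + 1·1 + 1·1 = 2.

2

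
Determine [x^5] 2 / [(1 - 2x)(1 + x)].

The denominator gives the recurrence a_n = a_(n−1) + 2a_(n−2) for n ≥ 2; the numerator fixes a_0 = 2, a_1 = 2.
Iterating: 2, 2, 6, 10, 22, 42, so a_5 = 42.

42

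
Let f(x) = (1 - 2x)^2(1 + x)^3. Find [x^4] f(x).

(1 - 2x)^2 has coefficients 1,-4,4 for degrees 0…2.
(1 + x)^3 has coefficients 1,3,3,1,0 for degrees 0…4.
[x^4] = 1·0 − 4·1 + 4·3 = 8.

8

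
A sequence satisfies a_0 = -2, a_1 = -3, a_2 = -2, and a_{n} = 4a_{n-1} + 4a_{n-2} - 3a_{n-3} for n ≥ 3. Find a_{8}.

-28010

The ordinary generating function has denominator 1 - 4q - 4q^2 + 3q^3.
Iterating the recurrence: a_0,…,a_{8} = -2, -3, -2, -14, -55, -270, -1258, -5947, -28010.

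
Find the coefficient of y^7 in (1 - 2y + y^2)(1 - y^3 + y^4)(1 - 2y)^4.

(1 - 2y + y^2) has coefficients 1,-2,1 for degrees 0…2.
(1 - y^3 + y^4) has coefficients 1,0,0,-1,1,0,0,0 for degrees 0…7.
Finally multiplying by (1 - 2y)^4, the product of all factors after the first has coefficients 1,-8,24,-33,25,-32,56,-48 for degrees 0…7.
[y^7] = 1·(-48) − 2·56 + 1·(-32) = -192.

-192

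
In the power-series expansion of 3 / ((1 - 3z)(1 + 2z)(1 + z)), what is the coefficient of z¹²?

The denominator gives the recurrence a_n = 7a_(n−2) + 6a_(n−3) for n ≥ 3; the numerator fixes a_0 = 3, a_1 = 0, a_2 = 21.
Iterating: 3, 0, 21, 18, 147, 252, 1137, 2646, 9471, 25344, 82173, 234234, 727275, so a_12 = 727275.

727275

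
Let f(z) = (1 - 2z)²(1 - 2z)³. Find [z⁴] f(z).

80

(1 - 2z)² has coefficients 1,-4,4 for degrees 0…2.
(1 - 2z)³ has coefficients 1,-6,12,-8,0 for degrees 0…4.
[z⁴] = 1·0 − 4·(-8) + 4·12 = 80.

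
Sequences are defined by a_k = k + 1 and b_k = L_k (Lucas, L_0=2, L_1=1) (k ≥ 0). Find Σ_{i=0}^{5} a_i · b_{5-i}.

The convolution is the x^5 coefficient of A(x)B(x).
Σ = 1·11 + 2·7 + 3·4 + 4·3 + 5·1 + 6·2 = 66.

66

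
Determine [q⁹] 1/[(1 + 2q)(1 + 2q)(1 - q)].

-3527

The denominator gives the recurrence a_n = −3a_(n−1) + 4a_(n−3) for n ≥ 3; the numerator fixes a_0 = 1, a_1 = -3, a_2 = 9.
Iterating: 1, -3, 9, -23, 57, -135, 313, -711, 1593, -3527, so a_9 = -3527.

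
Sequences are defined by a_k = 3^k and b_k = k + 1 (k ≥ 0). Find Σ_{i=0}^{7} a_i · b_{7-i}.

4916

This is [x^7] in the product of the two ordinary generating functions.
Σ = 1·8 + 3·7 + 9·6 + 27·5 + 81·4 + 243·3 + 729·2 + 2187·1 = 4916.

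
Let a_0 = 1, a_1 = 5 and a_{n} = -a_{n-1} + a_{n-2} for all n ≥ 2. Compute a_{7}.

The ordinary generating function has denominator 1 + t - t^2.
Iterating the recurrence: a_0,…,a_{7} = 1, 5, -4, 9, -13, 22, -35, 57.

57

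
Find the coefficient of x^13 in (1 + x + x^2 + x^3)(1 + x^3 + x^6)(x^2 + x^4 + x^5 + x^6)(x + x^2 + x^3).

14

(1 + x + x^2 + x^3) has coefficients 1,1,1,1 for degrees 0…3.
(1 + x^3 + x^6) has coefficients 1,0,0,1,0,0,1,0,0,0,0,0,0,0 for degrees 0…13.
Multiplying by (x^2 + x^4 + x^5 + x^6) gives running coefficients 0,0,1,0,1,2,1,1,2,1,1,1,1,0 for degrees 0…13.
Finally multiplying by (x + x^2 + x^3), the product of all factors after the first has coefficients 0,0,0,1,1,2,3,4,4,4,4,4,3,3 for degrees 0…13.
[x^13] = 1·3 + 1·3 + 1·4 + 1·4 = 14.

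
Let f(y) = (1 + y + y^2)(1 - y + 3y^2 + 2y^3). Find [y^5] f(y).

(1 + y + y^2) has coefficients 1,1,1 for degrees 0…2.
(1 - y + 3y^2 + 2y^3) has coefficients 1,-1,3,2,0,0 for degrees 0…5.
[y^5] = 1·0 + 1·0 + 1·2 = 2.

2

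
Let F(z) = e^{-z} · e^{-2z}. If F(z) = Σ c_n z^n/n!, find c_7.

-2187

The EGF product rule gives c_7 = Σ_{k_1+k_2=7} C(7; k_1,k_2) · ∏ g_i(k_i), where e^{-z} gives (-1)^k; e^{-2z} gives (-2)^k.
g_1(k) for k = 0…7: 1, -1, 1, -1, 1, -1, 1, -1.
g_2(k) for k = 0…7: 1, -2, 4, -8, 16, -32, 64, -128.
c_7 = Σ_k C(7,k)·g_1(k)·g_2(7−k) = 1·1·(-128) + 7·(-1)·64 + 21·1·(-32) + 35·(-1)·16 + 35·1·(-8) + 21·(-1)·4 + 7·1·(-2) + 1·(-1)·1 = −128 − 448 − 672 − 560 − 280 − 84 − 14 − 1 = -2187.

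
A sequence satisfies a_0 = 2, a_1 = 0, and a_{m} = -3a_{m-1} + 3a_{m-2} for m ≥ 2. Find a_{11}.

-803358

The ordinary generating function has denominator 1 + 3x - 3x^2.
Iterating the recurrence: a_0,…,a_{11} = 2, 0, 6, -18, 72, -270, 1026, -3888, 14742, -55890, 211896, -803358.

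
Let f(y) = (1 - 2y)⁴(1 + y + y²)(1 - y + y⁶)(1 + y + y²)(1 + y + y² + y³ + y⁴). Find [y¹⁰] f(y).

(1 - 2y)⁴ has coefficients 1,-8,24,-32,16 for degrees 0…4.
(1 + y + y²) has coefficients 1,1,1,0,0,0,0,0,0,0,0 for degrees 0…10.
Multiplying by (1 - y + y⁶) gives running coefficients 1,0,0,-1,0,0,1,1,1,0,0 for degrees 0…10.
Multiplying by (1 + y + y²) gives running coefficients 1,1,1,-1,-1,-1,1,2,3,2,1 for degrees 0…10.
Finally multiplying by (1 + y + y² + y³ + y⁴), the product of all factors after the first has coefficients 1,2,3,2,1,-1,-1,0,4,7,9 for degrees 0…10.
[y¹⁰] = 1·9 − 8·7 + 24·4 − 32·0 + 16·(-1) = 33.

33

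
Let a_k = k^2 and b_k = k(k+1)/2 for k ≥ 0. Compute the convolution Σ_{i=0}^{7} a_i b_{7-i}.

This is [x^7] in the product of the two ordinary generating functions.
Σ = 0·28 + 1·21 + 4·15 + 9·10 + 16·6 + 25·3 + 36·1 + 49·0 = 378.

378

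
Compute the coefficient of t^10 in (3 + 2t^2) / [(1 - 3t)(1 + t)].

142703

The denominator gives the recurrence a_n = 2a_(n−1) + 3a_(n−2) for n ≥ 3; the numerator fixes a_0 = 3, a_1 = 6, a_2 = 23.
Iterating: 3, 6, 23, 64, 197, 586, 1763, 5284, 15857, 47566, 142703, so a_10 = 142703.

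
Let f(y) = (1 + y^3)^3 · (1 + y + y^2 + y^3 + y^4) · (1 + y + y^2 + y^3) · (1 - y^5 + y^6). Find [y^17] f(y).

(1 + y^3)^3 has coefficients 1,0,0,3,0,0,3,0,0,1 for degrees 0…9.
(1 + y + y^2 + y^3 + y^4) has coefficients 1,1,1,1,1,0,0,0,0,0,0,0,0,0,0,0,0,0 for degrees 0…17.
Multiplying by (1 + y + y^2 + y^3) gives running coefficients 1,2,3,4,4,3,2,1,0,0,0,0,0,0,0,0,0,0 for degrees 0…17.
Finally multiplying by (1 - y^5 + y^6), the product of all factors after the first has coefficients 1,2,3,4,4,2,1,0,-1,0,1,1,1,1,0,0,0,0 for degrees 0…17.
[y^17] = 1·0 + 3·0 + 3·1 + 1·(-1) = 2.

2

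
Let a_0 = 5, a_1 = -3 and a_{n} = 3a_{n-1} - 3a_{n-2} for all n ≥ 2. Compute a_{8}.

648

The ordinary generating function has denominator 1 - 3t + 3t^2.
Iterating the recurrence: a_0,…,a_{8} = 5, -3, -24, -63, -117, -162, -135, 81, 648.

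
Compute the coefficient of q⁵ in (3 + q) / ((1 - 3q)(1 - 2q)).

The denominator gives the recurrence a_n = 5a_(n−1) − 6a_(n−2) for n ≥ 3; the numerator fixes a_0 = 3, a_1 = 16, a_2 = 62.
Iterating: 3, 16, 62, 214, 698, 2206, so a_5 = 2206.

2206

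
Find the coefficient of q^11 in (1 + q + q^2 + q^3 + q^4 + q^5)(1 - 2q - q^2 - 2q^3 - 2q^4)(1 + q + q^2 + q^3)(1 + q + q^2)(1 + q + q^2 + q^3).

(1 + q + q^2 + q^3 + q^4 + q^5) has coefficients 1,1,1,1,1,1 for degrees 0…5.
(1 - 2q - q^2 - 2q^3 - 2q^4) has coefficients 1,-2,-1,-2,-2,0,0,0,0,0,0,0 for degrees 0…11.
Multiplying by (1 + q + q^2 + q^3) gives running coefficients 1,-1,-2,-4,-7,-5,-4,-2,0,0,0,0 for degrees 0…11.
Multiplying by (1 + q + q^2) gives running coefficients 1,0,-2,-7,-13,-16,-16,-11,-6,-2,0,0 for degrees 0…11.
Finally multiplying by (1 + q + q^2 + q^3), the product of all factors after the first has coefficients 1,1,-1,-8,-22,-38,-52,-56,-49,-35,-19,-8 for degrees 0…11.
[q^11] = 1·(-8) + 1·(-19) + 1·(-35) + 1·(-49) + 1·(-56) + 1·(-52) = -219.

-219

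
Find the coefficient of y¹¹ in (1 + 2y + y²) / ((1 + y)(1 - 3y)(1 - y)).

Partial fractions give a closed form: a_n = (2)·3^n + (-1)·1^n.
At n = 11: a_11 = 354293.

354293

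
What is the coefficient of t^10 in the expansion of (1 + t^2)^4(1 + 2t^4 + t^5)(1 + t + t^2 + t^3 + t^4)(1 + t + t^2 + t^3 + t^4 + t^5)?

180

(1 + t^2)^4 has coefficients 1,0,4,0,6,0,4,0,1 for degrees 0…8.
(1 + 2t^4 + t^5) has coefficients 1,0,0,0,2,1,0,0,0,0,0 for degrees 0…10.
Multiplying by (1 + t + t^2 + t^3 + t^4) gives running coefficients 1,1,1,1,3,3,3,3,3,1,0 for degrees 0…10.
Finally multiplying by (1 + t + t^2 + t^3 + t^4 + t^5), the product of all factors after the first has coefficients 1,2,3,4,7,10,12,14,16,16,13 for degrees 0…10.
[t^10] = 1·13 + 4·16 + 6·12 + 4·7 + 1·3 = 180.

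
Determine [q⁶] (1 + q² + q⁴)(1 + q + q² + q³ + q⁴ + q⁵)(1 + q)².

11

(1 + q² + q⁴) has coefficients 1,0,1,0,1 for degrees 0…4.
(1 + q + q² + q³ + q⁴ + q⁵) has coefficients 1,1,1,1,1,1,0 for degrees 0…6.
Finally multiplying by (1 + q)², the product of all factors after the first has coefficients 1,3,4,4,4,4,3 for degrees 0…6.
[q⁶] = 1·3 + 1·4 + 1·4 = 11.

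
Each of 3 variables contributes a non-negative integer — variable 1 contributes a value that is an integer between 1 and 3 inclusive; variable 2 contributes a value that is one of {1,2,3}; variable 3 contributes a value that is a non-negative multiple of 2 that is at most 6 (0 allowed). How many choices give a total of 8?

The generating function for the choices is (x + x² + x³)·(x + x² + x³)·(1 + x² + x⁴ + x⁶); the count is [x⁸].
(x + x² + x³) has coefficients 0,1,1,1 for degrees 0…3.
(x + x² + x³) has coefficients 0,1,1,1,0,0,0,0,0 for degrees 0…8.
Finally multiplying by (1 + x² + x⁴ + x⁶), the product of all factors after the first has coefficients 0,1,1,2,1,2,1,2,1 for degrees 0…8.
[x⁸] = 1·2 + 1·1 + 1·2 = 5.

5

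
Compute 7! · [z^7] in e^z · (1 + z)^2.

57

The EGF product rule gives c_7 = Σ_{k_1+k_2=7} C(7; k_1,k_2) · ∏ g_i(k_i), where e^z gives (1)^k; (1+z)^2 gives the falling factorial (2)_k.
g_1(k) for k = 0…7: 1, 1, 1, 1, 1, 1, 1, 1.
g_2(k) for k = 0…7: 1, 2, 2, 0, 0, 0, 0, 0.
c_7 = Σ_k C(7,k)·g_1(k)·g_2(7−k) = 21·1·2 + 7·1·2 + 1·1·1 = 42 + 14 + 1 = 57.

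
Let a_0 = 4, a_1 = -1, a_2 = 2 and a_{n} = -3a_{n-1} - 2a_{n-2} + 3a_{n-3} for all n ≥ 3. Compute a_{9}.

The ordinary generating function has denominator 1 + 3y + 2y^2 - 3y^3.
Iterating the recurrence: a_0,…,a_{9} = 4, -1, 2, 8, -31, 83, -163, 230, -115, -604.

-604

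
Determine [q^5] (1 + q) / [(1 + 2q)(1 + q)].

-32

Partial fractions give a closed form: a_n = (1)·(-2)^n.
At n = 5: a_5 = -32.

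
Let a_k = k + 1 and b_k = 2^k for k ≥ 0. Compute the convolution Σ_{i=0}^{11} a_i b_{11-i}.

8178

The convolution is the t^11 coefficient of A(t)B(t).
Σ = 1·2048 + 2·1024 + 3·512 + 4·256 + 5·128 + 6·64 + 7·32 + 8·16 + 9·8 + 10·4 + 11·2 + 12·1 = 8178.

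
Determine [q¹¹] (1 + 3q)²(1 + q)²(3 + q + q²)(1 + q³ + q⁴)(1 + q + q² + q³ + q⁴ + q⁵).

518

(1 + 3q)² has coefficients 1,6,9 for degrees 0…2.
(1 + q)² has coefficients 1,2,1,0,0,0,0,0,0,0,0,0 for degrees 0…11.
Multiplying by (3 + q + q²) gives running coefficients 3,7,6,3,1,0,0,0,0,0,0,0 for degrees 0…11.
Multiplying by (1 + q³ + q⁴) gives running coefficients 3,7,6,6,11,13,9,4,1,0,0,0 for degrees 0…11.
Finally multiplying by (1 + q + q² + q³ + q⁴ + q⁵), the product of all factors after the first has coefficients 3,10,16,22,33,46,52,49,44,38,27,14 for degrees 0…11.
[q¹¹] = 1·14 + 6·27 + 9·38 = 518.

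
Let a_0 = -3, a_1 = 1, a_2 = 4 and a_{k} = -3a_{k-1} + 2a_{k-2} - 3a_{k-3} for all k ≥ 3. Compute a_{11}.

-98692

The ordinary generating function has denominator 1 + 3t - 2t^2 + 3t^3.
Iterating the recurrence: a_0,…,a_{11} = -3, 1, 4, -1, 8, -38, 133, -499, 1877, -7028, 26335, -98692.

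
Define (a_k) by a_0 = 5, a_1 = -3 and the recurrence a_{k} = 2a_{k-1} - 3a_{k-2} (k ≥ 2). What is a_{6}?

195

The ordinary generating function has denominator 1 - 2x + 3x^2.
Iterating the recurrence: a_0,…,a_{6} = 5, -3, -21, -33, -3, 93, 195.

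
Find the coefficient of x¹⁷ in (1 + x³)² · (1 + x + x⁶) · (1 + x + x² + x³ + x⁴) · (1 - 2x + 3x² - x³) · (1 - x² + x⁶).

(1 + x³)² has coefficients 1,0,0,2,0,0,1 for degrees 0…6.
(1 + x + x⁶) has coefficients 1,1,0,0,0,0,1,0,0,0,0,0,0,0,0,0,0,0 for degrees 0…17.
Multiplying by (1 + x + x² + x³ + x⁴) gives running coefficients 1,2,2,2,2,1,1,1,1,1,1,0,0,0,0,0,0,0 for degrees 0…17.
Multiplying by (1 - 2x + 3x² - x³) gives running coefficients 1,0,1,3,2,1,3,0,1,1,1,0,2,-1,0,0,0,0 for degrees 0…17.
Finally multiplying by (1 - x² + x⁶), the product of all factors after the first has coefficients 1,0,0,3,1,-2,2,-1,-1,4,2,0,4,-1,-1,2,1,0 for degrees 0…17.
[x¹⁷] = 1·0 + 2·(-1) + 1·0 = -2.

-2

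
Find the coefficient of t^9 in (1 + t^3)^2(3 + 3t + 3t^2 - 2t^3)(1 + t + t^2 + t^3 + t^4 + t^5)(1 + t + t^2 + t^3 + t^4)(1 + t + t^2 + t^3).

396

(1 + t^3)^2 has coefficients 1,0,0,2,0,0,1 for degrees 0…6.
(3 + 3t + 3t^2 - 2t^3) has coefficients 3,3,3,-2,0,0,0,0,0,0 for degrees 0…9.
Multiplying by (1 + t + t^2 + t^3 + t^4 + t^5) gives running coefficients 3,6,9,7,7,7,4,1,-2,0 for degrees 0…9.
Multiplying by (1 + t + t^2 + t^3 + t^4) gives running coefficients 3,9,18,25,32,36,34,26,17,10 for degrees 0…9.
Finally multiplying by (1 + t + t^2 + t^3), the product of all factors after the first has coefficients 3,12,30,55,84,111,127,128,113,87 for degrees 0…9.
[t^9] = 1·87 + 2·127 + 1·55 = 396.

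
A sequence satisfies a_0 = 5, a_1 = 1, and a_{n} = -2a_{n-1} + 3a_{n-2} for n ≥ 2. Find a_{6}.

The ordinary generating function has denominator 1 + 2q - 3q^2.
Iterating the recurrence: a_0,…,a_{6} = 5, 1, 13, -23, 85, -239, 733.

733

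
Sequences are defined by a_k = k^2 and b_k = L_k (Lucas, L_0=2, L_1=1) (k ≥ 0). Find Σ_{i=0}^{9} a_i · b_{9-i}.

Write out a_i and b_{9-i} for i = 0,…,9 and sum the products.
Σ = 0·76 + 1·47 + 4·29 + 9·18 + 16·11 + 25·7 + 36·4 + 49·3 + 64·1 + 81·2 = 1193.

1193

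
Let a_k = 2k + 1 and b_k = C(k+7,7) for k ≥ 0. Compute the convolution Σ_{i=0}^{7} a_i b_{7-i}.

16445

The convolution is the x^7 coefficient of A(x)B(x).
Σ = 1·3432 + 3·1716 + 5·792 + 7·330 + 9·120 + 11·36 + 13·8 + 15·1 = 16445.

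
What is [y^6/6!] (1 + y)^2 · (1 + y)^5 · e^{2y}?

130768

The EGF product rule gives c_6 = Σ_{k_1+k_2+k_3=6} C(6; k_1,k_2,k_3) · ∏ g_i(k_i), where (1+y)^2 gives the falling factorial (2)_k; (1+y)^5 gives the falling factorial (5)_k; e^{2y} gives (2)^k.
g_1(k) for k = 0…6: 1, 2, 2, 0, 0, 0, 0.
g_2(k) for k = 0…6: 1, 5, 20, 60, 120, 120, 0.
g_3(k) for k = 0…6: 1, 2, 4, 8, 16, 32, 64.
First combine the last two factors: h(k) = Σ_j C(k,j)·g_2(j)·g_3(k−j) for k = 0…6: 1, 7, 44, 248, 1256, 5752, 24064.
c_6 = Σ_k C(6,k)·g_1(k)·h(6−k) = 1·1·24064 + 6·2·5752 + 15·2·1256 = 24064 + 69024 + 37680 = 130768.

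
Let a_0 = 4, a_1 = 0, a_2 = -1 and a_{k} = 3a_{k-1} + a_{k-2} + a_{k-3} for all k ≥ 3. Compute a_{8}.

240

The ordinary generating function has denominator 1 - 3z - z^2 - z^3.
Iterating the recurrence: a_0,…,a_{8} = 4, 0, -1, 1, 2, 6, 21, 71, 240.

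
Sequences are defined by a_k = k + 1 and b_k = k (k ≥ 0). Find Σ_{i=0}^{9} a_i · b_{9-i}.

The convolution is the t^9 coefficient of A(t)B(t).
Σ = 1·9 + 2·8 + 3·7 + 4·6 + 5·5 + 6·4 + 7·3 + 8·2 + 9·1 + 10·0 = 165.

165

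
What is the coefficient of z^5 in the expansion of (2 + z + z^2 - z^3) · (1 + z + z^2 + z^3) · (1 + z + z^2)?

(2 + z + z^2 - z^3) has coefficients 2,1,1,-1 for degrees 0…3.
(1 + z + z^2 + z^3) has coefficients 1,1,1,1,0,0 for degrees 0…5.
Finally multiplying by (1 + z + z^2), the product of all factors after the first has coefficients 1,2,3,3,2,1 for degrees 0…5.
[z^5] = 2·1 + 1·2 + 1·3 − 1·3 = 4.

4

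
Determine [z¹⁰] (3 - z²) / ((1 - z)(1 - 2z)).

The denominator gives the recurrence a_n = 3a_(n−1) − 2a_(n−2) for n ≥ 3; the numerator fixes a_0 = 3, a_1 = 9, a_2 = 20.
Iterating: 3, 9, 20, 42, 86, 174, 350, 702, 1406, 2814, 5630, so a_10 = 5630.

5630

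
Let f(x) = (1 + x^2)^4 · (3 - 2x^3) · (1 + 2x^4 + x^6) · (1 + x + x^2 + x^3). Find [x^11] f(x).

(1 + x^2)^4 has coefficients 1,0,4,0,6,0,4,0,1 for degrees 0…8.
(3 - 2x^3) has coefficients 3,0,0,-2,0,0,0,0,0,0,0,0 for degrees 0…11.
Multiplying by (1 + 2x^4 + x^6) gives running coefficients 3,0,0,-2,6,0,3,-4,0,-2,0,0 for degrees 0…11.
Finally multiplying by (1 + x + x^2 + x^3), the product of all factors after the first has coefficients 3,3,3,1,4,4,7,5,-1,-3,-6,-2 for degrees 0…11.
[x^11] = 1·(-2) + 4·(-3) + 6·5 + 4·4 + 1·1 = 33.

33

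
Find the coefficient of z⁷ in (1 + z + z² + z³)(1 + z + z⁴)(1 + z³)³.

13

(1 + z + z² + z³) has coefficients 1,1,1,1 for degrees 0…3.
(1 + z + z⁴) has coefficients 1,1,0,0,1,0,0,0 for degrees 0…7.
Finally multiplying by (1 + z³)³, the product of all factors after the first has coefficients 1,1,0,3,4,0,3,6 for degrees 0…7.
[z⁷] = 1·6 + 1·3 + 1·0 + 1·4 = 13.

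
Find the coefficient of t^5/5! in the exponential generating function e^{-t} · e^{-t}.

-32

The EGF product rule gives c_5 = Σ_{k_1+k_2=5} C(5; k_1,k_2) · ∏ g_i(k_i), where e^{-t} gives (-1)^k; e^{-t} gives (-1)^k.
g_1(k) for k = 0…5: 1, -1, 1, -1, 1, -1.
g_2(k) for k = 0…5: 1, -1, 1, -1, 1, -1.
c_5 = Σ_k C(5,k)·g_1(k)·g_2(5−k) = 1·1·(-1) + 5·(-1)·1 + 10·1·(-1) + 10·(-1)·1 + 5·1·(-1) + 1·(-1)·1 = −1 − 5 − 10 − 10 − 5 − 1 = -32.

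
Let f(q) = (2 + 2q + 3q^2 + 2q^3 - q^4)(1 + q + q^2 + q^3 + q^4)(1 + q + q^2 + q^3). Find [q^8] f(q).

10

(2 + 2q + 3q^2 + 2q^3 - q^4) has coefficients 2,2,3,2,-1 for degrees 0…4.
(1 + q + q^2 + q^3 + q^4) has coefficients 1,1,1,1,1,0,0,0,0 for degrees 0…8.
Finally multiplying by (1 + q + q^2 + q^3), the product of all factors after the first has coefficients 1,2,3,4,4,3,2,1,0 for degrees 0…8.
[q^8] = 2·0 + 2·1 + 3·2 + 2·3 − 1·4 = 10.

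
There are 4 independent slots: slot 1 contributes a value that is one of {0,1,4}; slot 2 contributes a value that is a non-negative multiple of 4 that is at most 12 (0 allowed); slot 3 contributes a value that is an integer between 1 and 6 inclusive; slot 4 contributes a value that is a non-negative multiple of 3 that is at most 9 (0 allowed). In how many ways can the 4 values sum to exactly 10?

13

The generating function for the choices is (1 + y + y^4)·(1 + y^4 + y^8 + y^12)·(y + y^2 + y^3 + y^4 + y^5 + y^6)·(1 + y^3 + y^6 + y^9); the count is [y^10].
(1 + y + y^4) has coefficients 1,1,0,0,1 for degrees 0…4.
(1 + y^4 + y^8 + y^12) has coefficients 1,0,0,0,1,0,0,0,1,0,0 for degrees 0…10.
Multiplying by (y + y^2 + y^3 + y^4 + y^5 + y^6) gives running coefficients 0,1,1,1,1,2,2,1,1,2,2 for degrees 0…10.
Finally multiplying by (1 + y^3 + y^6 + y^9), the product of all factors after the first has coefficients 0,1,1,1,2,3,3,3,4,5,5 for degrees 0…10.
[y^10] = 1·5 + 1·5 + 1·3 = 13.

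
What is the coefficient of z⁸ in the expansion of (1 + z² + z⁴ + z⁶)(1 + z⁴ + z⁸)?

2

(1 + z² + z⁴ + z⁶) has coefficients 1,0,1,0,1,0,1 for degrees 0…6.
(1 + z⁴ + z⁸) has coefficients 1,0,0,0,1,0,0,0,1 for degrees 0…8.
[z⁸] = 1·1 + 1·0 + 1·1 + 1·0 = 2.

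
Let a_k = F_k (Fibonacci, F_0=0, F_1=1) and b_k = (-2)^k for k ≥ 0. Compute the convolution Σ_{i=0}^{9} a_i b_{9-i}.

The convolution is the t^9 coefficient of A(t)B(t).
Σ = 0·(-512) + 1·256 + 1·(-128) + 2·64 + 3·(-32) + 5·16 + 8·(-8) + 13·4 + 21·(-2) + 34·1 = 220.

220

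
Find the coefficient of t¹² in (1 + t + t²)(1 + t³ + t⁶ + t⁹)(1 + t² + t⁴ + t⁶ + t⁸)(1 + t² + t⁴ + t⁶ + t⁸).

21

(1 + t + t²) has coefficients 1,1,1 for degrees 0…2.
(1 + t³ + t⁶ + t⁹) has coefficients 1,0,0,1,0,0,1,0,0,1,0,0,0 for degrees 0…12.
Multiplying by (1 + t² + t⁴ + t⁶ + t⁸) gives running coefficients 1,0,1,1,1,1,2,1,2,2,1,2,1 for degrees 0…12.
Finally multiplying by (1 + t² + t⁴ + t⁶ + t⁸), the product of all factors after the first has coefficients 1,0,2,1,3,2,5,3,7,5,7,7,7 for degrees 0…12.
[t¹²] = 1·7 + 1·7 + 1·7 = 21.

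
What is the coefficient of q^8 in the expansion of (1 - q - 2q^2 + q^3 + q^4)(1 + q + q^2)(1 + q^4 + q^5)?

-2

(1 - q - 2q^2 + q^3 + q^4) has coefficients 1,-1,-2,1,1 for degrees 0…4.
(1 + q + q^2) has coefficients 1,1,1,0,0,0,0,0,0 for degrees 0…8.
Finally multiplying by (1 + q^4 + q^5), the product of all factors after the first has coefficients 1,1,1,0,1,2,2,1,0 for degrees 0…8.
[q^8] = 1·0 − 1·1 − 2·2 + 1·2 + 1·1 = -2.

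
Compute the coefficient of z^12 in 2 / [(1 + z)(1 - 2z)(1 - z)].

The denominator gives the recurrence a_n = 2a_(n−1) + a_(n−2) − 2a_(n−3) for n ≥ 3; the numerator fixes a_0 = 2, a_1 = 4, a_2 = 10.
Iterating: 2, 4, 10, 20, 42, 84, 170, 340, 682, 1364, 2730, 5460, 10922, so a_12 = 10922.

10922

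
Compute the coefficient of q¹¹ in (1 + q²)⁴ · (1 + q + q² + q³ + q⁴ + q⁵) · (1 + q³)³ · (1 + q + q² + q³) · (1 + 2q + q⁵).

(1 + q²)⁴ has coefficients 1,0,4,0,6,0,4,0,1 for degrees 0…8.
(1 + q + q² + q³ + q⁴ + q⁵) has coefficients 1,1,1,1,1,1,0,0,0,0,0,0 for degrees 0…11.
Multiplying by (1 + q³)³ gives running coefficients 1,1,1,4,4,4,6,6,6,4,4,4 for degrees 0…11.
Multiplying by (1 + q + q² + q³) gives running coefficients 1,2,3,7,10,13,18,20,22,22,20,18 for degrees 0…11.
Finally multiplying by (1 + 2q + q⁵), the product of all factors after the first has coefficients 1,4,7,13,24,34,46,59,69,76,77,76 for degrees 0…11.
[q¹¹] = 1·76 + 4·76 + 6·59 + 4·34 + 1·13 = 883.

883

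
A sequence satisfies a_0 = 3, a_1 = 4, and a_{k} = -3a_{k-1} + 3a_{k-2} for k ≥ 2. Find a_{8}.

-15147

The ordinary generating function has denominator 1 + 3q - 3q^2.
Iterating the recurrence: a_0,…,a_{8} = 3, 4, -3, 21, -72, 279, -1053, 3996, -15147.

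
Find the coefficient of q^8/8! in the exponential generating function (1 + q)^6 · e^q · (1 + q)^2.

The EGF product rule gives c_8 = Σ_{k_1+k_2+k_3=8} C(8; k_1,k_2,k_3) · ∏ g_i(k_i), where (1+q)^6 gives the falling factorial (6)_k; e^q gives (1)^k; (1+q)^2 gives the falling factorial (2)_k.
g_1(k) for k = 0…8: 1, 6, 30, 120, 360, 720, 720, 0, 0.
g_2(k) for k = 0…8: 1, 1, 1, 1, 1, 1, 1, 1, 1.
g_3(k) for k = 0…8: 1, 2, 2, 0, 0, 0, 0, 0, 0.
First combine the last two factors: h(k) = Σ_j C(k,j)·g_2(j)·g_3(k−j) for k = 0…8: 1, 3, 7, 13, 21, 31, 43, 57, 73.
c_8 = Σ_k C(8,k)·g_1(k)·h(8−k) = 1·1·73 + 8·6·57 + 28·30·43 + 56·120·31 + 70·360·21 + 56·720·13 + 28·720·7 = 73 + 2736 + 36120 + 208320 + 529200 + 524160 + 141120 = 1441729.

1441729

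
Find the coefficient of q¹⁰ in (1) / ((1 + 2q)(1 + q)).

2047

Partial fractions give a closed form: a_n = (2)·(-2)^n + (-1)·(-1)^n.
At n = 10: a_10 = 2047.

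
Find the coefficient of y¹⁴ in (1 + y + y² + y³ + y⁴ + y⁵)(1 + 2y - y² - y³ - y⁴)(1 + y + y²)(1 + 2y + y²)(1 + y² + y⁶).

-20

(1 + y + y² + y³ + y⁴ + y⁵) has coefficients 1,1,1,1,1,1 for degrees 0…5.
(1 + 2y - y² - y³ - y⁴) has coefficients 1,2,-1,-1,-1,0,0,0,0,0,0,0,0,0,0 for degrees 0…14.
Multiplying by (1 + y + y²) gives running coefficients 1,3,2,0,-3,-2,-1,0,0,0,0,0,0,0,0 for degrees 0…14.
Multiplying by (1 + 2y + y²) gives running coefficients 1,5,9,7,-1,-8,-8,-4,-1,0,0,0,0,0,0 for degrees 0…14.
Finally multiplying by (1 + y² + y⁶), the product of all factors after the first has coefficients 1,5,10,12,8,-1,-8,-7,0,3,-2,-8,-8,-4,-1 for degrees 0…14.
[y¹⁴] = 1·(-1) + 1·(-4) + 1·(-8) + 1·(-8) + 1·(-2) + 1·3 = -20.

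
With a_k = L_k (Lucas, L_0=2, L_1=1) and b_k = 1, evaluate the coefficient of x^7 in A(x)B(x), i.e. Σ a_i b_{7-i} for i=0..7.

The convolution is the t^7 coefficient of A(t)B(t).
Σ = 2·1 + 1·1 + 3·1 + 4·1 + 7·1 + 11·1 + 18·1 + 29·1 = 75.

75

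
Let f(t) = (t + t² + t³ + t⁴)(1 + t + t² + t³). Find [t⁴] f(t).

4

(t + t² + t³ + t⁴) has coefficients 0,1,1,1,1 for degrees 0…4.
(1 + t + t² + t³) has coefficients 1,1,1,1,0 for degrees 0…4.
[t⁴] = 1·1 + 1·1 + 1·1 + 1·1 = 4.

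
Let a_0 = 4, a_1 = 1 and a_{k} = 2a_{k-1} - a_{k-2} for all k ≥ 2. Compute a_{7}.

-17

The ordinary generating function has denominator 1 - 2y + y^2.
Iterating the recurrence: a_0,…,a_{7} = 4, 1, -2, -5, -8, -11, -14, -17.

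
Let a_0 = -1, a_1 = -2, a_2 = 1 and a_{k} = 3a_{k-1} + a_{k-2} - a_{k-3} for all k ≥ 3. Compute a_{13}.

The ordinary generating function has denominator 1 - 3t - t^2 + t^3.
Iterating the recurrence: a_0,…,a_{13} = -1, -2, 1, 2, 9, 28, 91, 292, 939, 3018, 9701, 31182, 100229, 322168.

322168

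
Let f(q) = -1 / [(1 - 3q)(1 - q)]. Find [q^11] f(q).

-265720

Partial fractions give a closed form: a_n = (-3/2)·3^n + (1/2)·1^n.
At n = 11: a_11 = -265720.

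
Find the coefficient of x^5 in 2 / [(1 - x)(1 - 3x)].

728

Partial fractions give a closed form: a_n = (-1)·1^n + (3)·3^n.
At n = 5: a_5 = 728.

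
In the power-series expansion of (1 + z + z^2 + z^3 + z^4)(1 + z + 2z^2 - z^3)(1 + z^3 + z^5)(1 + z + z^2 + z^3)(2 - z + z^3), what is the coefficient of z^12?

(1 + z + z^2 + z^3 + z^4) has coefficients 1,1,1,1,1 for degrees 0…4.
(1 + z + 2z^2 - z^3) has coefficients 1,1,2,-1,0,0,0,0,0,0,0,0,0 for degrees 0…12.
Multiplying by (1 + z^3 + z^5) gives running coefficients 1,1,2,0,1,3,0,2,-1,0,0,0,0 for degrees 0…12.
Multiplying by (1 + z + z^2 + z^3) gives running coefficients 1,2,4,4,4,6,4,6,4,1,1,-1,0 for degrees 0…12.
Finally multiplying by (2 - z + z^3), the product of all factors after the first has coefficients 2,3,6,5,6,12,6,12,8,2,7,1,2 for degrees 0…12.
[z^12] = 1·2 + 1·1 + 1·7 + 1·2 + 1·8 = 20.

20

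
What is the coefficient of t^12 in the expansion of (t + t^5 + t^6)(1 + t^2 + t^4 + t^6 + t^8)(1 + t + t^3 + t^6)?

(t + t^5 + t^6) has coefficients 0,1,0,0,0,1,1 for degrees 0…6.
(1 + t^2 + t^4 + t^6 + t^8) has coefficients 1,0,1,0,1,0,1,0,1,0,0,0,0 for degrees 0…12.
Finally multiplying by (1 + t + t^3 + t^6), the product of all factors after the first has coefficients 1,1,1,2,1,2,2,2,2,2,1,1,1 for degrees 0…12.
[t^12] = 1·1 + 1·2 + 1·2 = 5.

5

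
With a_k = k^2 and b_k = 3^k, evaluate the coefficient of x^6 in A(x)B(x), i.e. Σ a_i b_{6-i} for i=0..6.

1065

This is [x^6] in the product of the two ordinary generating functions.
Σ = 0·729 + 1·243 + 4·81 + 9·27 + 16·9 + 25·3 + 36·1 = 1065.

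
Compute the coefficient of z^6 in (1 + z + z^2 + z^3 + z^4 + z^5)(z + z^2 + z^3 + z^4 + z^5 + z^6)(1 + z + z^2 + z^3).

18

(1 + z + z^2 + z^3 + z^4 + z^5) has coefficients 1,1,1,1,1,1 for degrees 0…5.
(z + z^2 + z^3 + z^4 + z^5 + z^6) has coefficients 0,1,1,1,1,1,1 for degrees 0…6.
Finally multiplying by (1 + z + z^2 + z^3), the product of all factors after the first has coefficients 0,1,2,3,4,4,4 for degrees 0…6.
[z^6] = 1·4 + 1·4 + 1·4 + 1·3 + 1·2 + 1·1 = 18.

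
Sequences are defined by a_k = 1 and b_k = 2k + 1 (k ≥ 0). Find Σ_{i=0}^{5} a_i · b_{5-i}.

36

This is [x^5] in the product of the two ordinary generating functions.
Σ = 1·11 + 1·9 + 1·7 + 1·5 + 1·3 + 1·1 = 36.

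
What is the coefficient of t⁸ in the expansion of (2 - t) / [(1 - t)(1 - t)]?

The denominator gives the recurrence a_n = 2a_(n−1) − a_(n−2) for n ≥ 2; the numerator fixes a_0 = 2, a_1 = 3.
Iterating: 2, 3, 4, 5, 6, 7, 8, 9, 10, so a_8 = 10.

10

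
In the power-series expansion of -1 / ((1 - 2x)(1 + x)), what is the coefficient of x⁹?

Partial fractions give a closed form: a_n = (-2/3)·2^n + (-1/3)·(-1)^n.
At n = 9: a_9 = -341.

-341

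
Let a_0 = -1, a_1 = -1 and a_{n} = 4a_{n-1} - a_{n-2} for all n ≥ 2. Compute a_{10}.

-110771

The ordinary generating function has denominator 1 - 4z + z^2.
Iterating the recurrence: a_0,…,a_{10} = -1, -1, -3, -11, -41, -153, -571, -2131, -7953, -29681, -110771.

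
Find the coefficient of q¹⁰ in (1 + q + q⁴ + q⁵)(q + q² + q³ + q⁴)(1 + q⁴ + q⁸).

4

(1 + q + q⁴ + q⁵) has coefficients 1,1,0,0,1,1 for degrees 0…5.
(q + q² + q³ + q⁴) has coefficients 0,1,1,1,1,0,0,0,0,0,0 for degrees 0…10.
Finally multiplying by (1 + q⁴ + q⁸), the product of all factors after the first has coefficients 0,1,1,1,1,1,1,1,1,1,1 for degrees 0…10.
[q¹⁰] = 1·1 + 1·1 + 1·1 + 1·1 = 4.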